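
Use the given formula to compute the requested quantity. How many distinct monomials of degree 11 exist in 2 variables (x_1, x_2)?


The number of degree-11 monomials in 2 variables is C(d+n-1, n-1).
= C(11+2-1, 2-1) = C(12, 1)
= 12

12


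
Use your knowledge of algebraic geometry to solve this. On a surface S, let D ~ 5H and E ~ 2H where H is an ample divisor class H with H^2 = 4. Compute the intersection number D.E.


Using bilinearity of the intersection pairing on a surface S:
(aH).(bH) = ab * (H.H)
We have H^2 = 4.
D.E = (5H).(2H) = 5*2*4
= 10*4
= 40

40


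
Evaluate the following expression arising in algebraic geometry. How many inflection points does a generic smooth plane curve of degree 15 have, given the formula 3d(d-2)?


For a general smooth plane curve C of degree d, the inflection points are
the intersection of C with its Hessian curve, which has degree 3(d-2).
By Bezout, the total intersection number is d * 3(d-2) = 15 * 39 = 585.
For a general curve every flex is ordinary, so each contributes
multiplicity 1 to C·Hess(C), and the number of distinct inflection
points is 3d(d-2).
Inflection points = 3*15*(15-2) = 3*15*13 = 585

585


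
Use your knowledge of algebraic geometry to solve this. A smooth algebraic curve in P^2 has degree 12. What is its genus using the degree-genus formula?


Using the genus formula for smooth plane curves:
g = (d-1)(d-2)/2
g = (12-1)(12-2)/2
g = 11*10/2
g = 110/2 = 55

55


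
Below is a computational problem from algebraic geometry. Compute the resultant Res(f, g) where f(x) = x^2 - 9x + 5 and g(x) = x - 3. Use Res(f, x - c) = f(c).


For Res(f, x - c), we evaluate f at x = c.
f(3) = 3^2 - 9*3 + 5
= 9 - 27 + 5
= -18 + 5 = -13
Res(f, g) = -13

-13


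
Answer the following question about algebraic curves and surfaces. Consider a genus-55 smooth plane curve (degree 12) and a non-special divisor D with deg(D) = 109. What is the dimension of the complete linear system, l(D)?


First, compute the genus of a smooth plane curve of degree 12:
g = (d-1)(d-2)/2 = (12-1)(12-2)/2 = 55
For a non-special divisor D (i.e., h^1(D) = 0), Riemann-Roch gives:
l(D) = deg(D) - g + 1
Since deg(D) = 109 >= 2g - 1 = 109, D is non-special.
l(D) = 109 - 55 + 1 = 55

55


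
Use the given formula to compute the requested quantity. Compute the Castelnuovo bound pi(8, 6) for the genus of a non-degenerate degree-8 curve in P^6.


Castelnuovo's bound: write d - 1 = m(r-1) + epsilon with 0 <= epsilon < r-1.
d - 1 = 8 - 1 = 7
r - 1 = 6 - 1 = 5
7 = 1*5 + 2, so m = 1, epsilon = 2
pi(d, r) = m(m-1)(r-1)/2 + m*epsilon
= 1*0*5/2 + 1*2
= 0/2 + 2
= 0 + 2 = 2

2


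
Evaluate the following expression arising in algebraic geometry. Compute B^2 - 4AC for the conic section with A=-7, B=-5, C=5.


The discriminant of a conic Ax^2 + Bxy + Cy^2 + ... = 0 is B^2 - 4AC.
B^2 = (-5)^2 = 25
4AC = 4*(-7)*5 = -140
Discriminant = 25 + 140 = 165

165


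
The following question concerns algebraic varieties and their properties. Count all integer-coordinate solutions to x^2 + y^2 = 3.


Systematically check integer values of x where x^2 <= 3.
For each valid x, check if 3 - x^2 is a perfect square.
Total integer solutions found: 0

0


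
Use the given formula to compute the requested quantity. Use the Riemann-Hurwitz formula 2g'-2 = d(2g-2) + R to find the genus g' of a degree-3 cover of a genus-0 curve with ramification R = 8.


Riemann-Hurwitz formula: 2g' - 2 = d(2g - 2) + R
Given: d = 3, g = 0, R = 8
2g' - 2 = 3*(2*0 - 2) + 8
2g' - 2 = 3*(-2) + 8
2g' - 2 = -6 + 8 = 2
2g' = 4
g' = 2

2


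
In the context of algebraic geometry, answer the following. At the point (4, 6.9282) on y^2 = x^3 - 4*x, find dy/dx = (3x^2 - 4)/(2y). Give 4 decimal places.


Using implicit differentiation of y^2 = x^3 - 4*x:
2y * dy/dx = 3x^2 - 4
dy/dx = (3x^2 - 4)/(2y)
Numerator: 3*4^2 - 4 = 44
Denominator: 2*6.9282 = 13.8564
dy/dx = 44/13.8564 = 3.1754

3.1754


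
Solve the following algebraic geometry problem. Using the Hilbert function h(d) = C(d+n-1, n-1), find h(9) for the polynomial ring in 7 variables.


The Hilbert function for the polynomial ring in 7 variables is:
h(d) = C(d+n-1, n-1)
h(9) = C(9+7-1, 7-1) = C(15, 6)
= 15! / (6! * 9!)
= 5005

5005


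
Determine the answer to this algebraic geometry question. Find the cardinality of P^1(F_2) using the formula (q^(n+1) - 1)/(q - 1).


P^1(F_2) has (q^(n+1) - 1)/(q - 1) points.
= 2^1 + 2^0
= 2 + 1
= 3

3


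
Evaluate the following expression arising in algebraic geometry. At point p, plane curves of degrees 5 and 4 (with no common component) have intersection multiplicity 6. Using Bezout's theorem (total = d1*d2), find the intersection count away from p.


By Bezout's theorem, the total intersection number is d1 * d2.
Total = 5 * 4 = 20
Intersection multiplicity at p = 6
Remaining intersections = 20 - 6 = 14

14


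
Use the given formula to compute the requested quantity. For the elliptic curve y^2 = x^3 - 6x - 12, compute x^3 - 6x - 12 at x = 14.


Compute x^3 - 6x - 12 at x = 14:
x^3 = 14^3 = 2744
(-6)*x = (-6)*14 = -84
Sum: 2744 - 84 - 12 = 2648

2648


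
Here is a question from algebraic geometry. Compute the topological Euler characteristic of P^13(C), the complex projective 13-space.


The complex projective space P^13 has one cell in each even real dimension 0, 2, ..., 26.
The cohomology groups are H^{2k}(P^13) = Z for k = 0,...,13, and 0 otherwise.
Euler characteristic = sum of Betti numbers = 1 per even-dimensional cohomology group.
chi(P^13) = 13 + 1 = 14

14


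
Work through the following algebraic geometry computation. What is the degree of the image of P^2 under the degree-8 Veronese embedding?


The Veronese variety v_8(P^2) has degree d^r.
d^r = 8^2 = 64

64


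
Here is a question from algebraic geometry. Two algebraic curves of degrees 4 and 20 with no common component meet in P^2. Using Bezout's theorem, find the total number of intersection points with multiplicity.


Bezout's theorem states the intersection count equals the product of degrees.
Intersection count = 4 * 20 = 80

80


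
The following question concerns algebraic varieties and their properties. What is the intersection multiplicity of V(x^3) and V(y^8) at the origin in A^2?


The intersection multiplicity of V(x^a) and V(y^b) at the origin is:
I(O; V(x^3), V(y^8)) = dim_k(k[x,y]/(x^3, y^8))
A basis for k[x,y]/(x^3, y^8) is the set of monomials x^i * y^j
where 0 <= i < 3 and 0 <= j < 8.
The number of such monomials is 3 * 8 = 24

24


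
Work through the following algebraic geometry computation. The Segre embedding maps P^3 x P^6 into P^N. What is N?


The Segre embedding maps P^m x P^n into P^N via
all products of coordinates from each factor.
N = (m+1)(n+1) - 1
N = (3+1)(6+1) - 1
N = 4*7 - 1
N = 28 - 1 = 27

27


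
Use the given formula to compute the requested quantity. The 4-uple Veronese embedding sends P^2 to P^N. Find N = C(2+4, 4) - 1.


The Veronese embedding v_d: P^n -> P^N maps each point to all
degree-d monomials in n+1 homogeneous coordinates.
N = C(n+d, d) - 1
N = C(2+4, 4) - 1
N = C(6, 4) - 1
C(6, 4) = 15
N = 15 - 1 = 14

14


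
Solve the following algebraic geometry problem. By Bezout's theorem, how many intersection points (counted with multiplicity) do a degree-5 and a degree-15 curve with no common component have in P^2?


Bezout's theorem states the intersection count equals the product of degrees.
Intersection count = 5 * 15 = 75

75


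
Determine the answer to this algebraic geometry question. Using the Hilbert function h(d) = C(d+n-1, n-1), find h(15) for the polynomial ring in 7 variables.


The Hilbert function for the polynomial ring in 7 variables is:
h(d) = C(d+n-1, n-1)
h(15) = C(15+7-1, 7-1) = C(21, 6)
= 21! / (6! * 15!)
= 54264

54264


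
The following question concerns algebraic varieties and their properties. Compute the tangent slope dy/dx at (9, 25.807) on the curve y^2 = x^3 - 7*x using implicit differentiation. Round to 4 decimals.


Using implicit differentiation of y^2 = x^3 - 7*x:
2y * dy/dx = 3x^2 - 7
dy/dx = (3x^2 - 7)/(2y)
Numerator: 3*9^2 - 7 = 236
Denominator: 2*25.807 = 51.614
dy/dx = 236/51.614 = 4.5724

4.5724


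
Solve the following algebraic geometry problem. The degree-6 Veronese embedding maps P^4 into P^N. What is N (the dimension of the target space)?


The Veronese embedding v_d: P^n -> P^N maps each point to all
degree-d monomials in n+1 homogeneous coordinates.
N = C(n+d, d) - 1
N = C(4+6, 6) - 1
N = C(10, 6) - 1
C(10, 6) = 210
N = 210 - 1 = 209

209


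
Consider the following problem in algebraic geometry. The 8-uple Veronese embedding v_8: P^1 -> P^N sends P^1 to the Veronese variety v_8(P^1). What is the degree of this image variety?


The Veronese variety v_8(P^1) has degree d^r.
d^r = 8^1 = 8

8


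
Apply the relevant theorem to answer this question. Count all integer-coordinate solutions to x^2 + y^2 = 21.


Systematically check integer values of x where x^2 <= 21.
For each valid x, check if 21 - x^2 is a perfect square.
Total integer solutions found: 0

0


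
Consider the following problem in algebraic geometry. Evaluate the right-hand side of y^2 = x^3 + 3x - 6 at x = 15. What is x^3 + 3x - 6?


Compute x^3 + 3x - 6 at x = 15:
x^3 = 15^3 = 3375
3*x = 3*15 = 45
Sum: 3375 + 45 - 6 = 3414

3414


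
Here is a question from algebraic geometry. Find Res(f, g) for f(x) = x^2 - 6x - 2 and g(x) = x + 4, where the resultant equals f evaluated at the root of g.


For Res(f, x - c), we evaluate f at x = c.
f(-4) = (-4)^2 - 6*(-4) - 2
= 16 + 24 - 2
= 40 - 2 = 38
Res(f, g) = 38

38


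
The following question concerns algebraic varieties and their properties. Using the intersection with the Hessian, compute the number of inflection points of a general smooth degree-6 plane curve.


For a general smooth plane curve C of degree d, the inflection points are
the intersection of C with its Hessian curve, which has degree 3(d-2).
By Bezout, the total intersection number is d * 3(d-2) = 6 * 12 = 72.
For a general curve every flex is ordinary, so each contributes
multiplicity 1 to C·Hess(C), and the number of distinct inflection
points is 3d(d-2).
Inflection points = 3*6*(6-2) = 3*6*4 = 72

72


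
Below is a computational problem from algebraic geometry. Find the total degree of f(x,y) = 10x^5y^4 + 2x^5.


Examine each term for its total degree (sum of exponents).
  Term '10x^5y^4' has total degree 5+4 = 9.
  Term '2x^5' has total degree 5+0 = 5.
The maximum total degree among all terms is 9.

9


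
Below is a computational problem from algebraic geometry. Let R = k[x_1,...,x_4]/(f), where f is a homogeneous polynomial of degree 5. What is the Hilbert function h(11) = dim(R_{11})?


For R = k[x_1,...,x_n]/(f) with f homogeneous of degree e:
The Hilbert series is (1 - t^e)/(1 - t)^n.
So h(d) = C(d+n-1, n-1) - C(d-e+n-1, n-1) for d >= e.
With n=4, e=5, d=11:
C(11+4-1, 4-1) = C(14, 3) = 364
C(11-5+4-1, 4-1) = C(9, 3) = 84
h(11) = 364 - 84 = 280

280


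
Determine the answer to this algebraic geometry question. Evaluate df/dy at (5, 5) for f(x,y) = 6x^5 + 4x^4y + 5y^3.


df/dy = 4*x^4 + 3*5*y^2
At (5,5): 4*5^4 + 3*5*5^2
= 2500 + 375
= 2875

2875


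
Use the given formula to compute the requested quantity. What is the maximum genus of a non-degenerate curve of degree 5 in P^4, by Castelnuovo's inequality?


Castelnuovo's bound: write d - 1 = m(r-1) + epsilon with 0 <= epsilon < r-1.
d - 1 = 5 - 1 = 4
r - 1 = 4 - 1 = 3
4 = 1*3 + 1, so m = 1, epsilon = 1
pi(d, r) = m(m-1)(r-1)/2 + m*epsilon
= 1*0*3/2 + 1*1
= 0/2 + 1
= 0 + 1 = 1

1


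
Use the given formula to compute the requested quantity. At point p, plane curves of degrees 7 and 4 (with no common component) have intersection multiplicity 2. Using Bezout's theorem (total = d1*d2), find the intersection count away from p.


By Bezout's theorem, the total intersection number is d1 * d2.
Total = 7 * 4 = 28
Intersection multiplicity at p = 2
Remaining intersections = 28 - 2 = 26

26


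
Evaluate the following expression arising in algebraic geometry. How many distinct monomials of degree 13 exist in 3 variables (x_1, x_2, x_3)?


The number of degree-13 monomials in 3 variables is C(d+n-1, n-1).
= C(13+3-1, 3-1) = C(15, 2)
= 105

105


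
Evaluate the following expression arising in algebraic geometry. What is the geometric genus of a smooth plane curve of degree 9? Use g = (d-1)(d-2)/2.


Using the genus formula for smooth plane curves:
g = (d-1)(d-2)/2
g = (9-1)(9-2)/2
g = 8*7/2
g = 56/2 = 28

28


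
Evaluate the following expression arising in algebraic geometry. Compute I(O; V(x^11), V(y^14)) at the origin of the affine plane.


The intersection multiplicity of V(x^a) and V(y^b) at the origin is:
I(O; V(x^11), V(y^14)) = dim_k(k[x,y]/(x^11, y^14))
A basis for k[x,y]/(x^11, y^14) is the set of monomials x^i * y^j
where 0 <= i < 11 and 0 <= j < 14.
The number of such monomials is 11 * 14 = 154

154


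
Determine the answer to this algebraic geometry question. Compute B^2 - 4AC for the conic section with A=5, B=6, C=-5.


The discriminant of a conic Ax^2 + Bxy + Cy^2 + ... = 0 is B^2 - 4AC.
B^2 = 6^2 = 36
4AC = 4*5*(-5) = -100
Discriminant = 36 + 100 = 136

136


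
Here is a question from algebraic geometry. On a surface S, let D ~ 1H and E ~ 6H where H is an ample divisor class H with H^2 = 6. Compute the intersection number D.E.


Using bilinearity of the intersection pairing on a surface S:
(aH).(bH) = ab * (H.H)
We have H^2 = 6.
D.E = (1H).(6H) = 1*6*6
= 6*6
= 36

36


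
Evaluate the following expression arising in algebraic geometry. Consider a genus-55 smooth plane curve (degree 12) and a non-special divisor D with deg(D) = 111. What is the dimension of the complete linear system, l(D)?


First, compute the genus of a smooth plane curve of degree 12:
g = (d-1)(d-2)/2 = (12-1)(12-2)/2 = 55
For a non-special divisor D (i.e., h^1(D) = 0), Riemann-Roch gives:
l(D) = deg(D) - g + 1
Since deg(D) = 111 >= 2g - 1 = 109, D is non-special.
l(D) = 111 - 55 + 1 = 57

57


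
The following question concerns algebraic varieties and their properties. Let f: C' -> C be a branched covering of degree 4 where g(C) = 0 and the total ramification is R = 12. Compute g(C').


Riemann-Hurwitz formula: 2g' - 2 = d(2g - 2) + R
Given: d = 4, g = 0, R = 12
2g' - 2 = 4*(2*0 - 2) + 12
2g' - 2 = 4*(-2) + 12
2g' - 2 = -8 + 12 = 4
2g' = 6
g' = 3

3


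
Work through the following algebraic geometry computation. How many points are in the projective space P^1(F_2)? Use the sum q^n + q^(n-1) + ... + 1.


P^1(F_2) has (q^(n+1) - 1)/(q - 1) points.
= 2^1 + 2^0
= 2 + 1
= 3

3


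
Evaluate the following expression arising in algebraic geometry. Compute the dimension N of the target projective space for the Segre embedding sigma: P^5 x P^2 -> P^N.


The Segre embedding maps P^m x P^n into P^N via
all products of coordinates from each factor.
N = (m+1)(n+1) - 1
N = (5+1)(2+1) - 1
N = 6*3 - 1
N = 18 - 1 = 17

17


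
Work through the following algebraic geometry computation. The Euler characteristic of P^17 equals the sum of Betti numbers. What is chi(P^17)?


The complex projective space P^17 has one cell in each even real dimension 0, 2, ..., 34.
The cohomology groups are H^{2k}(P^17) = Z for k = 0,...,17, and 0 otherwise.
Euler characteristic = sum of Betti numbers = 1 per even-dimensional cohomology group.
chi(P^17) = 17 + 1 = 18

18


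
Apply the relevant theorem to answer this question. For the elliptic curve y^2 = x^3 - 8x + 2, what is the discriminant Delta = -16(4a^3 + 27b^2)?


Compute each component:
4a^3 = 4*(-8)^3 = 4*(-512) = -2048
27b^2 = 27*2^2 = 27*4 = 108
4a^3 + 27b^2 = -2048 + 108 = -1940
Delta = -16*(-1940) = 31040

31040


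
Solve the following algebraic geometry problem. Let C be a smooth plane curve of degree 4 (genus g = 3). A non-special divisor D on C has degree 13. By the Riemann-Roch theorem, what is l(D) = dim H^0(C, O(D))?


First, compute the genus of a smooth plane curve of degree 4:
g = (d-1)(d-2)/2 = (4-1)(4-2)/2 = 3
For a non-special divisor D (i.e., h^1(D) = 0), Riemann-Roch gives:
l(D) = deg(D) - g + 1
Since deg(D) = 13 >= 2g - 1 = 5, D is non-special.
l(D) = 13 - 3 + 1 = 11

11


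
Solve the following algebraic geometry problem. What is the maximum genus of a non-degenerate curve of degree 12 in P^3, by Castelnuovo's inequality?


Castelnuovo's bound: write d - 1 = m(r-1) + epsilon with 0 <= epsilon < r-1.
d - 1 = 12 - 1 = 11
r - 1 = 3 - 1 = 2
11 = 5*2 + 1, so m = 5, epsilon = 1
pi(d, r) = m(m-1)(r-1)/2 + m*epsilon
= 5*4*2/2 + 5*1
= 40/2 + 5
= 20 + 5 = 25

25


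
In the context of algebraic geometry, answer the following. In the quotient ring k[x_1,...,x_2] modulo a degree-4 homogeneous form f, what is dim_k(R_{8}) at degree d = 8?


For R = k[x_1,...,x_n]/(f) with f homogeneous of degree e:
The Hilbert series is (1 - t^e)/(1 - t)^n.
So h(d) = C(d+n-1, n-1) - C(d-e+n-1, n-1) for d >= e.
With n=2, e=4, d=8:
C(8+2-1, 2-1) = C(9, 1) = 9
C(8-4+2-1, 2-1) = C(5, 1) = 5
h(8) = 9 - 5 = 4

4


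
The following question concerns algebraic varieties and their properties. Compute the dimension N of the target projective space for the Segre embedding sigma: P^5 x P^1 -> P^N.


The Segre embedding maps P^m x P^n into P^N via
all products of coordinates from each factor.
N = (m+1)(n+1) - 1
N = (5+1)(1+1) - 1
N = 6*2 - 1
N = 12 - 1 = 11

11


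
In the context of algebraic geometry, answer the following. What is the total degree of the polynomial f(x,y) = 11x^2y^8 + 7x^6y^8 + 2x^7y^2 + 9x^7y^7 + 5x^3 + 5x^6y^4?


Examine each term for its total degree (sum of exponents).
  Term '11x^2y^8' has total degree 2+8 = 10.
  Term '7x^6y^8' has total degree 6+8 = 14.
  Term '2x^7y^2' has total degree 7+2 = 9.
  Term '9x^7y^7' has total degree 7+7 = 14.
  Term '5x^3' has total degree 3+0 = 3.
  Term '5x^6y^4' has total degree 6+4 = 10.
The maximum total degree among all terms is 14.

14


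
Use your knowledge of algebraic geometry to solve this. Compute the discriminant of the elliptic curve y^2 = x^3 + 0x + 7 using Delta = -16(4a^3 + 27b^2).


Compute each component:
4a^3 = 4*0^3 = 4*0 = 0
27b^2 = 27*7^2 = 27*49 = 1323
4a^3 + 27b^2 = 0 + 1323 = 1323
Delta = -16*1323 = -21168

-21168


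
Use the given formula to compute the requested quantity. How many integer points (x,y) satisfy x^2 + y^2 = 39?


Systematically check integer values of x where x^2 <= 39.
For each valid x, check if 39 - x^2 is a perfect square.
Total integer solutions found: 0

0


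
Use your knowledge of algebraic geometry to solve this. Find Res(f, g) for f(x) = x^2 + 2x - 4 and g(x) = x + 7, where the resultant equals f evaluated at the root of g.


For Res(f, x - c), we evaluate f at x = c.
f(-7) = (-7)^2 + 2*(-7) - 4
= 49 - 14 - 4
= 35 - 4 = 31
Res(f, g) = 31

31


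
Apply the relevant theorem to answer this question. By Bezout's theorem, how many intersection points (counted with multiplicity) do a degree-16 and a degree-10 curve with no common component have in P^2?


Bezout's theorem states the intersection count equals the product of degrees.
Intersection count = 16 * 10 = 160

160


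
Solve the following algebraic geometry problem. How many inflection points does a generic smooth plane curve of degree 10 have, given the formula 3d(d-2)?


For a general smooth plane curve C of degree d, the inflection points are
the intersection of C with its Hessian curve, which has degree 3(d-2).
By Bezout, the total intersection number is d * 3(d-2) = 10 * 24 = 240.
For a general curve every flex is ordinary, so each contributes
multiplicity 1 to C·Hess(C), and the number of distinct inflection
points is 3d(d-2).
Inflection points = 3*10*(10-2) = 3*10*8 = 240

240


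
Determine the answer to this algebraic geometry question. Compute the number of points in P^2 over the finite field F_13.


P^2(F_13) has (q^(n+1) - 1)/(q - 1) points.
= 13^2 + 13^1 + 13^0
= 169 + 13 + 1
= 183

183


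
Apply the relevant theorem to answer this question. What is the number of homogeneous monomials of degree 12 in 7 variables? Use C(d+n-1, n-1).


The number of degree-12 monomials in 7 variables is C(d+n-1, n-1).
= C(12+7-1, 7-1) = C(18, 6)
= 18564

18564


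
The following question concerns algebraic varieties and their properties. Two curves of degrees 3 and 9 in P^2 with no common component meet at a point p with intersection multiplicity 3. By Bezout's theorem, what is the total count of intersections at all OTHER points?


By Bezout's theorem, the total intersection number is d1 * d2.
Total = 3 * 9 = 27
Intersection multiplicity at p = 3
Remaining intersections = 27 - 3 = 24

24


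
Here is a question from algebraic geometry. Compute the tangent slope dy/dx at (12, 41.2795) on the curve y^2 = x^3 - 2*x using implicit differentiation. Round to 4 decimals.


Using implicit differentiation of y^2 = x^3 - 2*x:
2y * dy/dx = 3x^2 - 2
dy/dx = (3x^2 - 2)/(2y)
Numerator: 3*12^2 - 2 = 430
Denominator: 2*41.2795 = 82.559
dy/dx = 430/82.559 = 5.2084

5.2084


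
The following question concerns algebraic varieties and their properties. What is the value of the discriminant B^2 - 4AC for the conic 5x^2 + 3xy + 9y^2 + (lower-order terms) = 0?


The discriminant of a conic Ax^2 + Bxy + Cy^2 + ... = 0 is B^2 - 4AC.
B^2 = 3^2 = 9
4AC = 4*5*9 = 180
Discriminant = 9 - 180 = -171

-171


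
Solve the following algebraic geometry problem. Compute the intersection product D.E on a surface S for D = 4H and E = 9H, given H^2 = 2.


Using bilinearity of the intersection pairing on a surface S:
(aH).(bH) = ab * (H.H)
We have H^2 = 2.
D.E = (4H).(9H) = 4*9*2
= 36*2
= 72

72


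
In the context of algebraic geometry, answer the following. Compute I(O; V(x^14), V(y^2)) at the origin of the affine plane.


The intersection multiplicity of V(x^a) and V(y^b) at the origin is:
I(O; V(x^14), V(y^2)) = dim_k(k[x,y]/(x^14, y^2))
A basis for k[x,y]/(x^14, y^2) is the set of monomials x^i * y^j
where 0 <= i < 14 and 0 <= j < 2.
The number of such monomials is 14 * 2 = 28

28


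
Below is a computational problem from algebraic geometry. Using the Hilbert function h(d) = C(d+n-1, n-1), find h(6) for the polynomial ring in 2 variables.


The Hilbert function for the polynomial ring in 2 variables is:
h(d) = C(d+n-1, n-1)
h(6) = C(6+2-1, 2-1) = C(7, 1)
= 7! / (1! * 6!)
= 7

7


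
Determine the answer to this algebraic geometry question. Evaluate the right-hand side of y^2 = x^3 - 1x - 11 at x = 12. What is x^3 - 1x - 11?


Compute x^3 - 1x - 11 at x = 12:
x^3 = 12^3 = 1728
(-1)*x = (-1)*12 = -12
Sum: 1728 - 12 - 11 = 1705

1705


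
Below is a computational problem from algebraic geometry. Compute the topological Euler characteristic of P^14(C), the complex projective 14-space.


The complex projective space P^14 has one cell in each even real dimension 0, 2, ..., 28.
The cohomology groups are H^{2k}(P^14) = Z for k = 0,...,14, and 0 otherwise.
Euler characteristic = sum of Betti numbers = 1 per even-dimensional cohomology group.
chi(P^14) = 14 + 1 = 15

15


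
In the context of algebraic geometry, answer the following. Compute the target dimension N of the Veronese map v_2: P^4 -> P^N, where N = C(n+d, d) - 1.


The Veronese embedding v_d: P^n -> P^N maps each point to all
degree-d monomials in n+1 homogeneous coordinates.
N = C(n+d, d) - 1
N = C(4+2, 2) - 1
N = C(6, 2) - 1
C(6, 2) = 15
N = 15 - 1 = 14

14


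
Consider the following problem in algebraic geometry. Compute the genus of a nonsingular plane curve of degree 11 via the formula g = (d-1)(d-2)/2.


Using the genus formula for smooth plane curves:
g = (d-1)(d-2)/2
g = (11-1)(11-2)/2
g = 10*9/2
g = 90/2 = 45

45


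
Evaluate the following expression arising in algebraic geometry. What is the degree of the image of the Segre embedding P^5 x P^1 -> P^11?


The degree of the Segre variety P^5 x P^1 is C(m+n, m).
= C(6, 5)
= 6

6


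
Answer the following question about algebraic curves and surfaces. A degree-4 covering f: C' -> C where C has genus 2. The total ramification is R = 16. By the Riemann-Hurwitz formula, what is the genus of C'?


Riemann-Hurwitz formula: 2g' - 2 = d(2g - 2) + R
Given: d = 4, g = 2, R = 16
2g' - 2 = 4*(2*2 - 2) + 16
2g' - 2 = 4*2 + 16
2g' - 2 = 8 + 16 = 24
2g' = 26
g' = 13

13


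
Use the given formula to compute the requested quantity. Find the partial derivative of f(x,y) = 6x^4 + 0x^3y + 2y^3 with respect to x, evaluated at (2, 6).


df/dx = 4*6*x^3 + 3*0*x^2*y
At (2,6): 4*6*2^3 + 3*0*2^2*6
= 192 + 0
= 192

192


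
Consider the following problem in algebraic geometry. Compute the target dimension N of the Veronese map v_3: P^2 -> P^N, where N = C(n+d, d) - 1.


The Veronese embedding v_d: P^n -> P^N maps each point to all
degree-d monomials in n+1 homogeneous coordinates.
N = C(n+d, d) - 1
N = C(2+3, 3) - 1
N = C(5, 3) - 1
C(5, 3) = 10
N = 10 - 1 = 9

9


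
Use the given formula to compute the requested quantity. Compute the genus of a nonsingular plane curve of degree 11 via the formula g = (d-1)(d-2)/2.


Using the genus formula for smooth plane curves:
g = (d-1)(d-2)/2
g = (11-1)(11-2)/2
g = 10*9/2
g = 90/2 = 45

45


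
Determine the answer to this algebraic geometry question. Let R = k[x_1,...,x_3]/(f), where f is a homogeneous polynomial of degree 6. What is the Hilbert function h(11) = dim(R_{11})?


For R = k[x_1,...,x_n]/(f) with f homogeneous of degree e:
The Hilbert series is (1 - t^e)/(1 - t)^n.
So h(d) = C(d+n-1, n-1) - C(d-e+n-1, n-1) for d >= e.
With n=3, e=6, d=11:
C(11+3-1, 3-1) = C(13, 2) = 78
C(11-6+3-1, 3-1) = C(7, 2) = 21
h(11) = 78 - 21 = 57

57


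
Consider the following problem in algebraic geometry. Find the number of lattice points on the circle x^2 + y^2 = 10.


Systematically check integer values of x where x^2 <= 10.
For each valid x, check if 10 - x^2 is a perfect square.
x=1: 10 - 1 = 9, sqrt = 3 (valid)
x=3: 10 - 9 = 1, sqrt = 1 (valid)
Total integer solutions found: 8

8


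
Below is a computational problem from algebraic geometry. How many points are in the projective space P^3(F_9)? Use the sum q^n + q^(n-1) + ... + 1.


P^3(F_9) has (q^(n+1) - 1)/(q - 1) points.
= 9^3 + 9^2 + 9^1 + 9^0
= 729 + 81 + 9 + 1
= 820

820


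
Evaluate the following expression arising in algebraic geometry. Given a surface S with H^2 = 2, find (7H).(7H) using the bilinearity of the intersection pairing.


Using bilinearity of the intersection pairing on a surface S:
(aH).(bH) = ab * (H.H)
We have H^2 = 2.
D.E = (7H).(7H) = 7*7*2
= 49*2
= 98

98


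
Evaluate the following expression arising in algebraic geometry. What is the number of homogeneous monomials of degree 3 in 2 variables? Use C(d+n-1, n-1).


The number of degree-3 monomials in 2 variables is C(d+n-1, n-1).
= C(3+2-1, 2-1) = C(4, 1)
= 4

4


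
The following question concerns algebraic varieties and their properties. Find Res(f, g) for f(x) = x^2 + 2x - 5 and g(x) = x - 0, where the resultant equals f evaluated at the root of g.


For Res(f, x - c), we evaluate f at x = c.
f(0) = 0^2 + 2*0 - 5
= 0 + 0 - 5
= 0 - 5 = -5
Res(f, g) = -5

-5


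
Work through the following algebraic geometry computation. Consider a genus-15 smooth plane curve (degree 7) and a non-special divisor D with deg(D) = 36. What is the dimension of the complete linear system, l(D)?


First, compute the genus of a smooth plane curve of degree 7:
g = (d-1)(d-2)/2 = (7-1)(7-2)/2 = 15
For a non-special divisor D (i.e., h^1(D) = 0), Riemann-Roch gives:
l(D) = deg(D) - g + 1
Since deg(D) = 36 >= 2g - 1 = 29, D is non-special.
l(D) = 36 - 15 + 1 = 22

22


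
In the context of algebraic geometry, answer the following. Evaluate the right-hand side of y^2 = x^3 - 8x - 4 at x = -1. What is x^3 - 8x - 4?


Compute x^3 - 8x - 4 at x = -1:
x^3 = (-1)^3 = -1
(-8)*x = (-8)*(-1) = 8
Sum: -1 + 8 - 4 = 3

3


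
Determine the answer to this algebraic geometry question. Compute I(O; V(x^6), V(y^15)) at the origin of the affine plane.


The intersection multiplicity of V(x^a) and V(y^b) at the origin is:
I(O; V(x^6), V(y^15)) = dim_k(k[x,y]/(x^6, y^15))
A basis for k[x,y]/(x^6, y^15) is the set of monomials x^i * y^j
where 0 <= i < 6 and 0 <= j < 15.
The number of such monomials is 6 * 15 = 90

90


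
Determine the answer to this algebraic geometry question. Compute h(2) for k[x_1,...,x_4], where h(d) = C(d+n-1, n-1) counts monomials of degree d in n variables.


The Hilbert function for the polynomial ring in 4 variables is:
h(d) = C(d+n-1, n-1)
h(2) = C(2+4-1, 4-1) = C(5, 3)
= 5! / (3! * 2!)
= 10

10


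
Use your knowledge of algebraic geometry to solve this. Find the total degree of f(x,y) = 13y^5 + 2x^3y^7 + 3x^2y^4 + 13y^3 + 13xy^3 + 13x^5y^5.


Examine each term for its total degree (sum of exponents).
  Term '13y^5' has total degree 0+5 = 5.
  Term '2x^3y^7' has total degree 3+7 = 10.
  Term '3x^2y^4' has total degree 2+4 = 6.
  Term '13y^3' has total degree 0+3 = 3.
  Term '13xy^3' has total degree 1+3 = 4.
  Term '13x^5y^5' has total degree 5+5 = 10.
The maximum total degree among all terms is 10.

10


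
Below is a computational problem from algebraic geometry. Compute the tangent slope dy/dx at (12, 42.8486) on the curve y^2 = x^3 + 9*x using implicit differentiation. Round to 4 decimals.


Using implicit differentiation of y^2 = x^3 + 9*x:
2y * dy/dx = 3x^2 + 9
dy/dx = (3x^2 + 9)/(2y)
Numerator: 3*12^2 + 9 = 441
Denominator: 2*42.8486 = 85.6972
dy/dx = 441/85.6972 = 5.1460

5.1460


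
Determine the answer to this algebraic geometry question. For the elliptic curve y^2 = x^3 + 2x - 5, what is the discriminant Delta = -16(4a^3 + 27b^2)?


Compute each component:
4a^3 = 4*2^3 = 4*8 = 32
27b^2 = 27*(-5)^2 = 27*25 = 675
4a^3 + 27b^2 = 32 + 675 = 707
Delta = -16*707 = -11312

-11312


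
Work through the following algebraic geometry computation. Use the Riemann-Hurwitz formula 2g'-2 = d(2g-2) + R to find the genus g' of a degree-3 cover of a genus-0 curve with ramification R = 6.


Riemann-Hurwitz formula: 2g' - 2 = d(2g - 2) + R
Given: d = 3, g = 0, R = 6
2g' - 2 = 3*(2*0 - 2) + 6
2g' - 2 = 3*(-2) + 6
2g' - 2 = -6 + 6 = 0
2g' = 2
g' = 1

1


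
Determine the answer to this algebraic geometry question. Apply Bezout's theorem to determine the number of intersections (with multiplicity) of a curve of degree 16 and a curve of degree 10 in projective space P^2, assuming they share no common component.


Bezout's theorem states the intersection count equals the product of degrees.
Intersection count = 16 * 10 = 160

160


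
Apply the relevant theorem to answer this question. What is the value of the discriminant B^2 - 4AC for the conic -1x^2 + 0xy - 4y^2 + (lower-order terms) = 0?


The discriminant of a conic Ax^2 + Bxy + Cy^2 + ... = 0 is B^2 - 4AC.
B^2 = 0^2 = 0
4AC = 4*(-1)*(-4) = 16
Discriminant = 0 - 16 = -16

-16


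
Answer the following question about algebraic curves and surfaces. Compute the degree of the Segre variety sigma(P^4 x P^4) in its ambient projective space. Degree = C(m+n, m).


The degree of the Segre variety P^4 x P^4 is C(m+n, m).
= C(8, 4)
= 70

70


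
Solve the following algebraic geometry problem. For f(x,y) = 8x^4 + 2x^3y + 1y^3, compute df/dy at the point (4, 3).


df/dy = 2*x^3 + 3*1*y^2
At (4,3): 2*4^3 + 3*1*3^2
= 128 + 27
= 155

155


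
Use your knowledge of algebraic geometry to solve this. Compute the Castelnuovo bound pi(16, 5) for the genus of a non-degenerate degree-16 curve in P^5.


Castelnuovo's bound: write d - 1 = m(r-1) + epsilon with 0 <= epsilon < r-1.
d - 1 = 16 - 1 = 15
r - 1 = 5 - 1 = 4
15 = 3*4 + 3, so m = 3, epsilon = 3
pi(d, r) = m(m-1)(r-1)/2 + m*epsilon
= 3*2*4/2 + 3*3
= 24/2 + 9
= 12 + 9 = 21

21


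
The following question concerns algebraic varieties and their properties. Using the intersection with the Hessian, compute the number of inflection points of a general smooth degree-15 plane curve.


For a general smooth plane curve C of degree d, the inflection points are
the intersection of C with its Hessian curve, which has degree 3(d-2).
By Bezout, the total intersection number is d * 3(d-2) = 15 * 39 = 585.
For a general curve every flex is ordinary, so each contributes
multiplicity 1 to C·Hess(C), and the number of distinct inflection
points is 3d(d-2).
Inflection points = 3*15*(15-2) = 3*15*13 = 585

585


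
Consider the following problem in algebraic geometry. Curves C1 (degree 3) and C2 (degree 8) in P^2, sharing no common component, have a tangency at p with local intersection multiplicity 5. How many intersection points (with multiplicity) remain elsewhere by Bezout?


By Bezout's theorem, the total intersection number is d1 * d2.
Total = 3 * 8 = 24
Intersection multiplicity at p = 5
Remaining intersections = 24 - 5 = 19

19


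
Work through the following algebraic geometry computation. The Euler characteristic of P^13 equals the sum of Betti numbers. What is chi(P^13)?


The complex projective space P^13 has one cell in each even real dimension 0, 2, ..., 26.
The cohomology groups are H^{2k}(P^13) = Z for k = 0,...,13, and 0 otherwise.
Euler characteristic = sum of Betti numbers = 1 per even-dimensional cohomology group.
chi(P^13) = 13 + 1 = 14

14


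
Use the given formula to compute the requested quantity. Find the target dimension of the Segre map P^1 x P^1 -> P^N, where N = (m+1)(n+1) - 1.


The Segre embedding maps P^m x P^n into P^N via
all products of coordinates from each factor.
N = (m+1)(n+1) - 1
N = (1+1)(1+1) - 1
N = 2*2 - 1
N = 4 - 1 = 3

3


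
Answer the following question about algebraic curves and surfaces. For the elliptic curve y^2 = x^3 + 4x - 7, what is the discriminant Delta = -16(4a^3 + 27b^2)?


Compute each component:
4a^3 = 4*4^3 = 4*64 = 256
27b^2 = 27*(-7)^2 = 27*49 = 1323
4a^3 + 27b^2 = 256 + 1323 = 1579
Delta = -16*1579 = -25264

-25264


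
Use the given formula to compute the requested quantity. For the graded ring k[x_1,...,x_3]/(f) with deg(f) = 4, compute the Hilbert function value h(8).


For R = k[x_1,...,x_n]/(f) with f homogeneous of degree e:
The Hilbert series is (1 - t^e)/(1 - t)^n.
So h(d) = C(d+n-1, n-1) - C(d-e+n-1, n-1) for d >= e.
With n=3, e=4, d=8:
C(8+3-1, 3-1) = C(10, 2) = 45
C(8-4+3-1, 3-1) = C(6, 2) = 15
h(8) = 45 - 15 = 30

30


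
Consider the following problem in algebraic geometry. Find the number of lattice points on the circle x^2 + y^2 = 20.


Systematically check integer values of x where x^2 <= 20.
For each valid x, check if 20 - x^2 is a perfect square.
x=2: 20 - 4 = 16, sqrt = 4 (valid)
x=4: 20 - 16 = 4, sqrt = 2 (valid)
Total integer solutions found: 8

8


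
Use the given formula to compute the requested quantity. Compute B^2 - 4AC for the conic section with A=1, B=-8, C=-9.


The discriminant of a conic Ax^2 + Bxy + Cy^2 + ... = 0 is B^2 - 4AC.
B^2 = (-8)^2 = 64
4AC = 4*1*(-9) = -36
Discriminant = 64 + 36 = 100

100


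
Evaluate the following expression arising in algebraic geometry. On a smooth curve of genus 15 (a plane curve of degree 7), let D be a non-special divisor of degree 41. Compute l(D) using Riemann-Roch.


First, compute the genus of a smooth plane curve of degree 7:
g = (d-1)(d-2)/2 = (7-1)(7-2)/2 = 15
For a non-special divisor D (i.e., h^1(D) = 0), Riemann-Roch gives:
l(D) = deg(D) - g + 1
Since deg(D) = 41 >= 2g - 1 = 29, D is non-special.
l(D) = 41 - 15 + 1 = 27

27


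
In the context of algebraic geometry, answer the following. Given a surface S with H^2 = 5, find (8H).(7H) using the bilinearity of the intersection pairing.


Using bilinearity of the intersection pairing on a surface S:
(aH).(bH) = ab * (H.H)
We have H^2 = 5.
D.E = (8H).(7H) = 8*7*5
= 56*5
= 280

280


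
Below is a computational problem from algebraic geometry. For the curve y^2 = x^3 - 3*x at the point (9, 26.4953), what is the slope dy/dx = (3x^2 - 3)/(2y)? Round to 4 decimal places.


Using implicit differentiation of y^2 = x^3 - 3*x:
2y * dy/dx = 3x^2 - 3
dy/dx = (3x^2 - 3)/(2y)
Numerator: 3*9^2 - 3 = 240
Denominator: 2*26.4953 = 52.9906
dy/dx = 240/52.9906 = 4.5291

4.5291


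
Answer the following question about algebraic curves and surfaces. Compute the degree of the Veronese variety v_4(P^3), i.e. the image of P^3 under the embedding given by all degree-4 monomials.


The Veronese variety v_4(P^3) has degree d^r.
d^r = 4^3 = 64

64


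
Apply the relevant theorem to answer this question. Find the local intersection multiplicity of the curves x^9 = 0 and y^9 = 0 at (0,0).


The intersection multiplicity of V(x^a) and V(y^b) at the origin is:
I(O; V(x^9), V(y^9)) = dim_k(k[x,y]/(x^9, y^9))
A basis for k[x,y]/(x^9, y^9) is the set of monomials x^i * y^j
where 0 <= i < 9 and 0 <= j < 9.
The number of such monomials is 9 * 9 = 81

81


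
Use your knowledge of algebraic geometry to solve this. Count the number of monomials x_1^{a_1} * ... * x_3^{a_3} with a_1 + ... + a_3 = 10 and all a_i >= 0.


The number of degree-10 monomials in 3 variables is C(d+n-1, n-1).
= C(10+3-1, 3-1) = C(12, 2)
= 66

66


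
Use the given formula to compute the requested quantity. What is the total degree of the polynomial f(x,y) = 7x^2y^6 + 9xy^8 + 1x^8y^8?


Examine each term for its total degree (sum of exponents).
  Term '7x^2y^6' has total degree 2+6 = 8.
  Term '9xy^8' has total degree 1+8 = 9.
  Term '1x^8y^8' has total degree 8+8 = 16.
The maximum total degree among all terms is 16.

16


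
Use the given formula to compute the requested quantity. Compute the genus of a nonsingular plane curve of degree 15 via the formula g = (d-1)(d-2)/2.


Using the genus formula for smooth plane curves:
g = (d-1)(d-2)/2
g = (15-1)(15-2)/2
g = 14*13/2
g = 182/2 = 91

91


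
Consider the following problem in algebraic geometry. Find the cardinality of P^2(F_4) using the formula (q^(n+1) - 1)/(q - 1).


P^2(F_4) has (q^(n+1) - 1)/(q - 1) points.
= 4^2 + 4^1 + 4^0
= 16 + 4 + 1
= 21

21


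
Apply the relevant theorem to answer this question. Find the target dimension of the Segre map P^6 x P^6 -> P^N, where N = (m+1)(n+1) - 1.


The Segre embedding maps P^m x P^n into P^N via
all products of coordinates from each factor.
N = (m+1)(n+1) - 1
N = (6+1)(6+1) - 1
N = 7*7 - 1
N = 49 - 1 = 48

48


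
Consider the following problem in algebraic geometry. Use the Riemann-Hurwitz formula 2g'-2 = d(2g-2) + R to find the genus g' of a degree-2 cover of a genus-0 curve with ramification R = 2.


Riemann-Hurwitz formula: 2g' - 2 = d(2g - 2) + R
Given: d = 2, g = 0, R = 2
2g' - 2 = 2*(2*0 - 2) + 2
2g' - 2 = 2*(-2) + 2
2g' - 2 = -4 + 2 = -2
2g' = 0
g' = 0

0


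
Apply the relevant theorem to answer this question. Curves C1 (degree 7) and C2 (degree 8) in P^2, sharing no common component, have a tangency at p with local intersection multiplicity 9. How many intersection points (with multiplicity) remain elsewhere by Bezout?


By Bezout's theorem, the total intersection number is d1 * d2.
Total = 7 * 8 = 56
Intersection multiplicity at p = 9
Remaining intersections = 56 - 9 = 47

47


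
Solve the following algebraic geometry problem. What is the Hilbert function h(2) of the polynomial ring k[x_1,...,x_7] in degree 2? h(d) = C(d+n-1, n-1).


The Hilbert function for the polynomial ring in 7 variables is:
h(d) = C(d+n-1, n-1)
h(2) = C(2+7-1, 7-1) = C(8, 6)
= 8! / (6! * 2!)
= 28

28


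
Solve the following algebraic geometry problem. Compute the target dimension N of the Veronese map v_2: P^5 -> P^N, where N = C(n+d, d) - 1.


The Veronese embedding v_d: P^n -> P^N maps each point to all
degree-d monomials in n+1 homogeneous coordinates.
N = C(n+d, d) - 1
N = C(5+2, 2) - 1
N = C(7, 2) - 1
C(7, 2) = 21
N = 21 - 1 = 20

20


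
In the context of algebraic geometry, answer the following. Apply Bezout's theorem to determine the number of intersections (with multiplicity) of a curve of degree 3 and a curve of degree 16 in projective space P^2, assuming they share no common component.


Bezout's theorem states the intersection count equals the product of degrees.
Intersection count = 3 * 16 = 48

48
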